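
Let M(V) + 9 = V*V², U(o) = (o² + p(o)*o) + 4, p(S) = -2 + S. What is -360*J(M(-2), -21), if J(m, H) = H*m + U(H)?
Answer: -462600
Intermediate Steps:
U(o) = 4 + o² + o*(-2 + o) (U(o) = (o² + (-2 + o)*o) + 4 = (o² + o*(-2 + o)) + 4 = 4 + o² + o*(-2 + o))
M(V) = -9 + V³ (M(V) = -9 + V*V² = -9 + V³)
J(m, H) = 4 - 2*H + 2*H² + H*m (J(m, H) = H*m + (4 - 2*H + 2*H²) = 4 - 2*H + 2*H² + H*m)
-360*J(M(-2), -21) = -360*(4 + (-21)² - 21*(-9 + (-2)³) - 21*(-2 - 21)) = -360*(4 + 441 - 21*(-9 - 8) - 21*(-23)) = -360*(4 + 441 - 21*(-17) + 483) = -360*(4 + 441 + 357 + 483) = -360*1285 = -462600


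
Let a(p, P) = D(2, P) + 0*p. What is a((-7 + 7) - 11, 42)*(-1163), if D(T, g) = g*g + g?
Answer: -2100378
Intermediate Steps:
D(T, g) = g + g² (D(T, g) = g² + g = g + g²)
a(p, P) = P*(1 + P) (a(p, P) = P*(1 + P) + 0*p = P*(1 + P) + 0 = P*(1 + P))
a((-7 + 7) - 11, 42)*(-1163) = (42*(1 + 42))*(-1163) = (42*43)*(-1163) = 1806*(-1163) = -2100378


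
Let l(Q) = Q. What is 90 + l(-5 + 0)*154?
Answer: -680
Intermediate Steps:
90 + l(-5 + 0)*154 = 90 + (-5 + 0)*154 = 90 - 5*154 = 90 - 770 = -680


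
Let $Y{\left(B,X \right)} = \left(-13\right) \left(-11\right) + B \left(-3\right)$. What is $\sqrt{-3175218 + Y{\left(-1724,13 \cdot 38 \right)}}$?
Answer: $i \sqrt{3169903} \approx 1780.4 i$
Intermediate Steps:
$Y{\left(B,X \right)} = 143 - 3 B$
$\sqrt{-3175218 + Y{\left(-1724,13 \cdot 38 \right)}} = \sqrt{-3175218 + \left(143 - -5172\right)} = \sqrt{-3175218 + \left(143 + 5172\right)} = \sqrt{-3175218 + 5315} = \sqrt{-3169903} = i \sqrt{3169903}$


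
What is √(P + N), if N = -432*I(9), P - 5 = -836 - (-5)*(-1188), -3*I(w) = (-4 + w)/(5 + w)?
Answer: I*√329259/7 ≈ 81.973*I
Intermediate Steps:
I(w) = -(-4 + w)/(3*(5 + w))
P = -6771 (P = 5 + (-836 - (-5)*(-1188)) = 5 + (-836 - 1*5940) = 5 + (-836 - 5940) = 5 - 6776 = -6771)
N = 360/7 (N = -144*(4 - 1*9)/(5 + 9) = -144*(4 - 9)/14 = -144*(-5)/14 = -432*(-5/42) = 360/7 ≈ 51.429)
√(P + N) = √(-6771 + 360/7) = √(-47037/7) = I*√329259/7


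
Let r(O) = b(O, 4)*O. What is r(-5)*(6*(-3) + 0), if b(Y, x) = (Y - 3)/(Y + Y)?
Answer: 72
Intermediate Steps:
b(Y, x) = (-3 + Y)/(2*Y) (b(Y, x) = (-3 + Y)/((2*Y)) = (-3 + Y)*(1/(2*Y)) = (-3 + Y)/(2*Y))
r(O) = -3/2 + O/2 (r(O) = ((-3 + O)/(2*O))*O = -3/2 + O/2)
r(-5)*(6*(-3) + 0) = (-3/2 + (½)*(-5))*(6*(-3) + 0) = (-3/2 - 5/2)*(-18 + 0) = -4*(-18) = 72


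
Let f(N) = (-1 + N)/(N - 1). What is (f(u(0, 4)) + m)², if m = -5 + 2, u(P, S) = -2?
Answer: 4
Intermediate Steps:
f(N) = 1 (f(N) = (-1 + N)/(-1 + N) = 1)
m = -3
(f(u(0, 4)) + m)² = (1 - 3)² = (-2)² = 4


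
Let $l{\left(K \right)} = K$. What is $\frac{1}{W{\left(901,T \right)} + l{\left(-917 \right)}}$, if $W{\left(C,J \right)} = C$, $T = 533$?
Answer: $- \frac{1}{16} \approx -0.0625$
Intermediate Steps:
$\frac{1}{W{\left(901,T \right)} + l{\left(-917 \right)}} = \frac{1}{901 - 917} = \frac{1}{-16} = - \frac{1}{16}$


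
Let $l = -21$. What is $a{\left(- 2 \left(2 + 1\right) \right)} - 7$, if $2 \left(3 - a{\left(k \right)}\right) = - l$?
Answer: $- \frac{29}{2} \approx -14.5$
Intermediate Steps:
$a{\left(k \right)} = - \frac{15}{2}$ ($a{\left(k \right)} = 3 - \frac{\left(-1\right) \left(-21\right)}{2} = 3 - \frac{21}{2} = - \frac{15}{2}$)
$a{\left(- 2 \left(2 + 1\right) \right)} - 7 = - \frac{15}{2} - 7 = - \frac{29}{2}$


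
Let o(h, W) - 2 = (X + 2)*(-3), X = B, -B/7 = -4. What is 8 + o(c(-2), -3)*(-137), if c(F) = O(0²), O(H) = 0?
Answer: 12064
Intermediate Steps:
B = 28 (B = -7*(-4) = 28)
X = 28
c(F) = 0
o(h, W) = -88 (o(h, W) = 2 + (28 + 2)*(-3) = 2 + 30*(-3) = 2 - 90 = -88)
8 + o(c(-2), -3)*(-137) = 8 - 88*(-137) = 8 + 12056 = 12064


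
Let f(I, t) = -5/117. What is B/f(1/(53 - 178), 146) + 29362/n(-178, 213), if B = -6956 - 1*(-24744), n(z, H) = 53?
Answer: -2078426/5 ≈ -4.1569e+5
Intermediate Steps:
f(I, t) = -5/117 (f(I, t) = -5*1/117 = -5/117)
B = 17788 (B = -6956 + 24744 = 17788)
B/f(1/(53 - 178), 146) + 29362/n(-178, 213) = 17788/(-5/117) + 29362/53 = 17788*(-117/5) + 29362*(1/53) = -2081196/5 + 554 = -2078426/5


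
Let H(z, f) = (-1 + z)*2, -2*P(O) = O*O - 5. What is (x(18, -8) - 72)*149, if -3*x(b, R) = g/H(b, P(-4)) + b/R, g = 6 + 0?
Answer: -722501/68 ≈ -10625.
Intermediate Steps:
P(O) = 5/2 - O**2/2 (P(O) = -(O*O - 5)/2 = -(O**2 - 5)/2 = -(-5 + O**2)/2 = 5/2 - O**2/2)
H(z, f) = -2 + 2*z
g = 6
x(b, R) = -2/(-2 + 2*b) - b/(3*R) (x(b, R) = -(6/(-2 + 2*b) + b/R)/3 = -2/(-2 + 2*b) - b/(3*R))
(x(18, -8) - 72)*149 = ((1/3)*(18 - 1*18**2 - 3*(-8))/(-8*(-1 + 18)) - 72)*149 = ((1/3)*(-1/8)*(18 - 1*324 + 24)/17 - 72)*149 = ((1/3)*(-1/8)*(1/17)*(18 - 324 + 24) - 72)*149 = ((1/3)*(-1/8)*(1/17)*(-282) - 72)*149 = (47/68 - 72)*149 = -4849/68*149 = -722501/68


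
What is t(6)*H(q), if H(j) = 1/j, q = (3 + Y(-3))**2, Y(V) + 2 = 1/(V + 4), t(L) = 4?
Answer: 1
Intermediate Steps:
Y(V) = -2 + 1/(4 + V) (Y(V) = -2 + 1/(V + 4) = -2 + 1/(4 + V))
q = 4 (q = (3 + (-7 - 2*(-3))/(4 - 3))**2 = (3 + (-7 + 6)/1)**2 = (3 + 1*(-1))**2 = (3 - 1)**2 = 2**2 = 4)
t(6)*H(q) = 4/4 = 4*(1/4) = 1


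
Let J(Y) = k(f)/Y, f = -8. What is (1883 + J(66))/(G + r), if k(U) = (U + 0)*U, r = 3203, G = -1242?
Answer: 62171/64713 ≈ 0.96072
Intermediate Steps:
k(U) = U**2 (k(U) = U*U = U**2)
J(Y) = 64/Y (J(Y) = (-8)**2/Y = 64/Y)
(1883 + J(66))/(G + r) = (1883 + 64/66)/(-1242 + 3203) = (1883 + 64*(1/66))/1961 = (1883 + 32/33)*(1/1961) = (62171/33)*(1/1961) = 62171/64713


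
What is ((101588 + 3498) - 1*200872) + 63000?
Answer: -32786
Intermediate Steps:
((101588 + 3498) - 1*200872) + 63000 = (105086 - 200872) + 63000 = -95786 + 63000 = -32786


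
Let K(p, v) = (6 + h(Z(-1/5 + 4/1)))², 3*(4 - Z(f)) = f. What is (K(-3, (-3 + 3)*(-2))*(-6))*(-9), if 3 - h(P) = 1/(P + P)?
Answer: 14113683/3362 ≈ 4198.0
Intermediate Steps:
Z(f) = 4 - f/3
h(P) = 3 - 1/(2*P) (h(P) = 3 - 1/(P + P) = 3 - 1/(2*P))
K(p, v) = 522729/6724 (K(p, v) = (6 + (3 - 1/(2*(4 - (-1/5 + 4/1)/3))))² = (6 + (3 - 1/(2*(4 - (-1*⅕ + 4*1)/3))))² = (6 + (3 - 1/(2*(4 - (-⅕ + 4)/3))))² = (6 + (3 - 1/(2*(4 - ⅓*19/5))))² = (6 + (3 - 1/(2*(4 - 19/15))))² = (6 + (3 - 1/(2*41/15)))² = (6 + (3 - ½*15/41))² = (6 + (3 - 15/82))² = (6 + 231/82)² = (723/82)² = 522729/6724)
(K(-3, (-3 + 3)*(-2))*(-6))*(-9) = ((522729/6724)*(-6))*(-9) = -1568187/3362*(-9) = 14113683/3362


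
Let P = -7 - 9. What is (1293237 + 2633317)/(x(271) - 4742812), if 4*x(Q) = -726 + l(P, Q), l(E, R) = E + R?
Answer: -15706216/18971719 ≈ -0.82788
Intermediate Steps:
P = -16
x(Q) = -371/2 + Q/4 (x(Q) = (-726 + (-16 + Q))/4 = (-742 + Q)/4 = -371/2 + Q/4)
(1293237 + 2633317)/(x(271) - 4742812) = (1293237 + 2633317)/((-371/2 + (1/4)*271) - 4742812) = 3926554/((-371/2 + 271/4) - 4742812) = 3926554/(-471/4 - 4742812) = 3926554/(-18971719/4) = 3926554*(-4/18971719) = -15706216/18971719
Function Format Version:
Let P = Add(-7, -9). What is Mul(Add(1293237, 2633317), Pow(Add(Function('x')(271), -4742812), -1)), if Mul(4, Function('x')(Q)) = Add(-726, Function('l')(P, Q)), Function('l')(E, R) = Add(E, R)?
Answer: Rational(-15706216, 18971719) ≈ -0.82788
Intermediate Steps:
P = -16
Function('x')(Q) = Add(Rational(-371, 2), Mul(Rational(1, 4), Q)) (Function('x')(Q) = Mul(Rational(1, 4), Add(-726, Add(-16, Q))) = Mul(Rational(1, 4), Add(-742, Q)) = Add(Rational(-371, 2), Mul(Rational(1, 4), Q)))
Mul(Add(1293237, 2633317), Pow(Add(Function('x')(271), -4742812), -1)) = Mul(Add(1293237, 2633317), Pow(Add(Add(Rational(-371, 2), Mul(Rational(1, 4), 271)), -4742812), -1)) = Mul(3926554, Pow(Add(Add(Rational(-371, 2), Rational(271, 4)), -4742812), -1)) = Mul(3926554, Pow(Add(Rational(-471, 4), -4742812), -1)) = Mul(3926554, Pow(Rational(-18971719, 4), -1)) = Mul(3926554, Rational(-4, 18971719)) = Rational(-15706216, 18971719)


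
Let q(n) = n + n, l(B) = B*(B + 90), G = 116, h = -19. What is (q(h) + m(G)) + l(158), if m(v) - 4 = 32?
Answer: 39182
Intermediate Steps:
m(v) = 36 (m(v) = 4 + 32 = 36)
l(B) = B*(90 + B)
q(n) = 2*n
(q(h) + m(G)) + l(158) = (2*(-19) + 36) + 158*(90 + 158) = (-38 + 36) + 158*248 = -2 + 39184 = 39182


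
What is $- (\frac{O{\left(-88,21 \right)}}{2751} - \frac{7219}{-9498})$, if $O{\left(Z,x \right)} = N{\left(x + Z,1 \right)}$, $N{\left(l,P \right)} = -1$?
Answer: $- \frac{6616657}{8709666} \approx -0.75969$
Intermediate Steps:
$O{\left(Z,x \right)} = -1$
$- (\frac{O{\left(-88,21 \right)}}{2751} - \frac{7219}{-9498}) = - (- \frac{1}{2751} - \frac{7219}{-9498}) = - (\left(-1\right) \frac{1}{2751} - - \frac{7219}{9498}) = - (- \frac{1}{2751} + \frac{7219}{9498}) = \left(-1\right) \frac{6616657}{8709666} = - \frac{6616657}{8709666}$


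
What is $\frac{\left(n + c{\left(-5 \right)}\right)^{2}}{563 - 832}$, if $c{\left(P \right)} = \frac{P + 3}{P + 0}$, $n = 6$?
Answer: $- \frac{1024}{6725} \approx -0.15227$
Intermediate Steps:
$c{\left(P \right)} = \frac{3 + P}{P}$
$\frac{\left(n + c{\left(-5 \right)}\right)^{2}}{563 - 832} = \frac{\left(6 + \frac{3 - 5}{-5}\right)^{2}}{563 - 832} = \frac{\left(6 - - \frac{2}{5}\right)^{2}}{-269} = - \frac{\left(6 + \frac{2}{5}\right)^{2}}{269} = - \frac{\left(\frac{32}{5}\right)^{2}}{269} = \left(- \frac{1}{269}\right) \frac{1024}{25} = - \frac{1024}{6725}$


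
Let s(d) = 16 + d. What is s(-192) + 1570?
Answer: 1394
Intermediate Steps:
s(-192) + 1570 = (16 - 192) + 1570 = -176 + 1570 = 1394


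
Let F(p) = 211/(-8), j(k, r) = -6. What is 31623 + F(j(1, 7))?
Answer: 252773/8 ≈ 31597.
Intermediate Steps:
F(p) = -211/8 (F(p) = 211*(-1/8) = -211/8)
31623 + F(j(1, 7)) = 31623 - 211/8 = 252773/8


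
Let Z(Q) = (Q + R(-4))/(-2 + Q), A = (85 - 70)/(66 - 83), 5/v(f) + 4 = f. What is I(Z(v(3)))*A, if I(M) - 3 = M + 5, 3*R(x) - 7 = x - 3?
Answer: -915/119 ≈ -7.6891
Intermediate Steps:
R(x) = 4/3 + x/3 (R(x) = 7/3 + (x - 3)/3 = 7/3 + (-3 + x)/3 = 7/3 + (-1 + x/3) = 4/3 + x/3)
v(f) = 5/(-4 + f)
A = -15/17 (A = 15/(-17) = 15*(-1/17) = -15/17 ≈ -0.88235)
Z(Q) = Q/(-2 + Q) (Z(Q) = (Q + (4/3 + (1/3)*(-4)))/(-2 + Q) = (Q + (4/3 - 4/3))/(-2 + Q) = (Q + 0)/(-2 + Q) = Q/(-2 + Q))
I(M) = 8 + M (I(M) = 3 + (M + 5) = 3 + (5 + M) = 8 + M)
I(Z(v(3)))*A = (8 + (5/(-4 + 3))/(-2 + 5/(-4 + 3)))*(-15/17) = (8 + (5/(-1))/(-2 + 5/(-1)))*(-15/17) = (8 + (5*(-1))/(-2 + 5*(-1)))*(-15/17) = (8 - 5/(-2 - 5))*(-15/17) = (8 - 5/(-7))*(-15/17) = (8 - 5*(-1/7))*(-15/17) = (8 + 5/7)*(-15/17) = (61/7)*(-15/17) = -915/119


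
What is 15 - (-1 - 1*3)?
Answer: 19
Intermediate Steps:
15 - (-1 - 1*3) = 15 - (-1 - 3) = 15 - 1*(-4) = 15 + 4 = 19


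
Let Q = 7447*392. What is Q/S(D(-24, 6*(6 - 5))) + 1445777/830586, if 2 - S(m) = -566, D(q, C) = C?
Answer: 303185973325/58971606 ≈ 5141.2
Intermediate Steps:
S(m) = 568 (S(m) = 2 - 1*(-566) = 2 + 566 = 568)
Q = 2919224
Q/S(D(-24, 6*(6 - 5))) + 1445777/830586 = 2919224/568 + 1445777/830586 = 2919224*(1/568) + 1445777*(1/830586) = 364903/71 + 1445777/830586 = 303185973325/58971606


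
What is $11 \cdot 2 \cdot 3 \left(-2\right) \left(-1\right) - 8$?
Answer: $124$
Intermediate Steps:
$11 \cdot 2 \cdot 3 \left(-2\right) \left(-1\right) - 8 = 11 \cdot 2 \left(-6\right) \left(-1\right) - 8 = 11 \left(\left(-12\right) \left(-1\right)\right) - 8 = 11 \cdot 12 - 8 = 132 - 8 = 124$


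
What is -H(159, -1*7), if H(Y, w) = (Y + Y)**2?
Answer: -101124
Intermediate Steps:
H(Y, w) = 4*Y**2 (H(Y, w) = (2*Y)**2 = 4*Y**2)
-H(159, -1*7) = -4*159**2 = -4*25281 = -1*101124 = -101124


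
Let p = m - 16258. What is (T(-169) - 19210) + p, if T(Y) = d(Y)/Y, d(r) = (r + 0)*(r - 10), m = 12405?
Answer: -23242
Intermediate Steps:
d(r) = r*(-10 + r)
p = -3853 (p = 12405 - 16258 = -3853)
T(Y) = -10 + Y (T(Y) = (Y*(-10 + Y))/Y = -10 + Y)
(T(-169) - 19210) + p = ((-10 - 169) - 19210) - 3853 = (-179 - 19210) - 3853 = -19389 - 3853 = -23242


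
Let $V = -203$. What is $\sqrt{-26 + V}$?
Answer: $i \sqrt{229} \approx 15.133 i$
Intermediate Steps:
$\sqrt{-26 + V} = \sqrt{-26 - 203} = \sqrt{-229} = i \sqrt{229}$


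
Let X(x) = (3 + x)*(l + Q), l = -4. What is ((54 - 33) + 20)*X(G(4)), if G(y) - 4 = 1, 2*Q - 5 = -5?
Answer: -1312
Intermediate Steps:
Q = 0 (Q = 5/2 + (1/2)*(-5) = 5/2 - 5/2 = 0)
G(y) = 5 (G(y) = 4 + 1 = 5)
X(x) = -12 - 4*x (X(x) = (3 + x)*(-4 + 0) = (3 + x)*(-4) = -12 - 4*x)
((54 - 33) + 20)*X(G(4)) = ((54 - 33) + 20)*(-12 - 4*5) = (21 + 20)*(-12 - 20) = 41*(-32) = -1312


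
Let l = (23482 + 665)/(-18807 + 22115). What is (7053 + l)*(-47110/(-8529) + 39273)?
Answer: 2608078408719739/9404644 ≈ 2.7732e+8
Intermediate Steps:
l = 24147/3308 ≈ 7.2996
(7053 + l)*(-47110/(-8529) + 39273) = (7053 + 24147/3308)*(-47110/(-8529) + 39273) = 23355471*(-47110*(-1/8529) + 39273)/3308 = 23355471*(47110/8529 + 39273)/3308 = (23355471/3308)*(335006527/8529) = 2608078408719739/9404644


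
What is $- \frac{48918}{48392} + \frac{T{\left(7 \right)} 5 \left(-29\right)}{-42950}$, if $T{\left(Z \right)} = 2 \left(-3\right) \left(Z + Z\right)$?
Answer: $- \frac{511491}{395140} \approx -1.2945$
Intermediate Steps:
$T{\left(Z \right)} = - 12 Z$ ($T{\left(Z \right)} = - 6 \cdot 2 Z = - 12 Z$)
$- \frac{48918}{48392} + \frac{T{\left(7 \right)} 5 \left(-29\right)}{-42950} = - \frac{48918}{48392} + \frac{\left(-12\right) 7 \cdot 5 \left(-29\right)}{-42950} = \left(-48918\right) \frac{1}{48392} + \left(-84\right) 5 \left(-29\right) \left(- \frac{1}{42950}\right) = - \frac{93}{92} + \left(-420\right) \left(-29\right) \left(- \frac{1}{42950}\right) = - \frac{93}{92} + 12180 \left(- \frac{1}{42950}\right) = - \frac{93}{92} - \frac{1218}{4295} = - \frac{511491}{395140}$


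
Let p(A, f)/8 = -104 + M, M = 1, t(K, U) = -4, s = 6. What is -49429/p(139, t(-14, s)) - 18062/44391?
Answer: 2179319651/36578184 ≈ 59.580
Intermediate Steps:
p(A, f) = -824 (p(A, f) = 8*(-104 + 1) = 8*(-103) = -824)
-49429/p(139, t(-14, s)) - 18062/44391 = -49429/(-824) - 18062/44391 = -49429*(-1/824) - 18062*1/44391 = 49429/824 - 18062/44391 = 2179319651/36578184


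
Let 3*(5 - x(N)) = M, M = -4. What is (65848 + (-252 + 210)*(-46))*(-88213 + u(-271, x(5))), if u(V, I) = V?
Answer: -5997445520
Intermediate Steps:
x(N) = 19/3 (x(N) = 5 - ⅓*(-4) = 5 + 4/3 = 19/3)
(65848 + (-252 + 210)*(-46))*(-88213 + u(-271, x(5))) = (65848 + (-252 + 210)*(-46))*(-88213 - 271) = (65848 - 42*(-46))*(-88484) = (65848 + 1932)*(-88484) = 67780*(-88484) = -5997445520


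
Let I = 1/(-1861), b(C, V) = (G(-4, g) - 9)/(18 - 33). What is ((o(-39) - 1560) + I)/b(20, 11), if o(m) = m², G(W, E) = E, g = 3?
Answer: -181450/1861 ≈ -97.501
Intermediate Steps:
b(C, V) = ⅖ (b(C, V) = (3 - 9)/(18 - 33) = -6/(-15) = -6*(-1/15) = ⅖)
I = -1/1861 ≈ -0.00053735
((o(-39) - 1560) + I)/b(20, 11) = (((-39)² - 1560) - 1/1861)/(⅖) = ((1521 - 1560) - 1/1861)*(5/2) = (-39 - 1/1861)*(5/2) = -72580/1861*5/2 = -181450/1861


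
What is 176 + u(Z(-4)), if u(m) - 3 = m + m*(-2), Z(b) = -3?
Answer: 182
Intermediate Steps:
u(m) = 3 - m (u(m) = 3 + (m + m*(-2)) = 3 + (m - 2*m) = 3 - m)
176 + u(Z(-4)) = 176 + (3 - 1*(-3)) = 176 + (3 + 3) = 176 + 6 = 182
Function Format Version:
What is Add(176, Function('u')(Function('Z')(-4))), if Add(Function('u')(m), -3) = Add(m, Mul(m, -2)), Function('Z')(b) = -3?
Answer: 182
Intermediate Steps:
Function('u')(m) = Add(3, Mul(-1, m)) (Function('u')(m) = Add(3, Add(m, Mul(m, -2))) = Add(3, Add(m, Mul(-2, m))) = Add(3, Mul(-1, m)))
Add(176, Function('u')(Function('Z')(-4))) = Add(176, Add(3, Mul(-1, -3))) = Add(176, Add(3, 3)) = Add(176, 6) = 182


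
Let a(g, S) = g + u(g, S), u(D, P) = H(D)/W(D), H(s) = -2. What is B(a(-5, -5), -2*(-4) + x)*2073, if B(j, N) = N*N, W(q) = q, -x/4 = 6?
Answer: 530688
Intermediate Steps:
x = -24 (x = -4*6 = -24)
u(D, P) = -2/D
a(g, S) = g - 2/g
B(j, N) = N²
B(a(-5, -5), -2*(-4) + x)*2073 = (-2*(-4) - 24)²*2073 = (8 - 24)²*2073 = (-16)²*2073 = 256*2073 = 530688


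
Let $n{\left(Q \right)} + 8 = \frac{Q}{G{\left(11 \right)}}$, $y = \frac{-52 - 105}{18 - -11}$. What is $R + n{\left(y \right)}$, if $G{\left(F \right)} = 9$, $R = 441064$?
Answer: $\frac{115115459}{261} \approx 4.4106 \cdot 10^{5}$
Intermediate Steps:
$y = - \frac{157}{29}$ ($y = - \frac{157}{18 + 11} = - \frac{157}{29} \approx -5.4138$)
$n{\left(Q \right)} = -8 + \frac{Q}{9}$
$R + n{\left(y \right)} = 441064 + \left(-8 + \frac{1}{9} \left(- \frac{157}{29}\right)\right) = 441064 - \frac{2245}{261} = \frac{115115459}{261}$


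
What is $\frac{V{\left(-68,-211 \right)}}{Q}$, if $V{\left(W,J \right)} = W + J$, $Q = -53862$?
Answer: $\frac{93}{17954} \approx 0.0051799$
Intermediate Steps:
$V{\left(W,J \right)} = J + W$
$\frac{V{\left(-68,-211 \right)}}{Q} = \frac{-211 - 68}{-53862} = \left(-279\right) \left(- \frac{1}{53862}\right) = \frac{93}{17954}$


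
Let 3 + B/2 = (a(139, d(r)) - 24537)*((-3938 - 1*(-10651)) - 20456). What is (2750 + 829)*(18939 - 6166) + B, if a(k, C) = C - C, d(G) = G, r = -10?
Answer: 720138543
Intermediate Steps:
a(k, C) = 0
B = 674423976 (B = -6 + 2*((0 - 24537)*((-3938 - 1*(-10651)) - 20456)) = -6 + 2*(-24537*((-3938 + 10651) - 20456)) = -6 + 2*(-24537*(6713 - 20456)) = -6 + 2*(-24537*(-13743)) = -6 + 2*337211991 = -6 + 674423982 = 674423976)
(2750 + 829)*(18939 - 6166) + B = (2750 + 829)*(18939 - 6166) + 674423976 = 3579*12773 + 674423976 = 45714567 + 674423976 = 720138543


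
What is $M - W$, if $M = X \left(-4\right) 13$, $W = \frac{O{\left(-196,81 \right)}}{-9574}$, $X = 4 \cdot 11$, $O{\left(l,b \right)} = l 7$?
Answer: $- \frac{10953342}{4787} \approx -2288.1$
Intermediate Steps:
$O{\left(l,b \right)} = 7 l$
$X = 44$
$W = \frac{686}{4787}$ ($W = \frac{7 \left(-196\right)}{-9574} = \left(-1372\right) \left(- \frac{1}{9574}\right) = \frac{686}{4787} \approx 0.1433$)
$M = -2288$ ($M = 44 \left(-4\right) 13 = \left(-176\right) 13 = -2288$)
$M - W = -2288 - \frac{686}{4787} = - \frac{10953342}{4787}$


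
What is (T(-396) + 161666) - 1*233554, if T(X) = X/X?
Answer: -71887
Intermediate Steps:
T(X) = 1
(T(-396) + 161666) - 1*233554 = (1 + 161666) - 1*233554 = 161667 - 233554 = -71887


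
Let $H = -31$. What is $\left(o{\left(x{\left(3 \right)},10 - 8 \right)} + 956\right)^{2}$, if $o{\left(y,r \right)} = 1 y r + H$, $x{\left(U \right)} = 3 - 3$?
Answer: $855625$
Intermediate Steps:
$x{\left(U \right)} = 0$ ($x{\left(U \right)} = 3 - 3 = 0$)
$o{\left(y,r \right)} = -31 + r y$ ($o{\left(y,r \right)} = 1 y r - 31 = y r - 31 = r y - 31 = -31 + r y$)
$\left(o{\left(x{\left(3 \right)},10 - 8 \right)} + 956\right)^{2} = \left(\left(-31 + \left(10 - 8\right) 0\right) + 956\right)^{2} = \left(\left(-31 + 2 \cdot 0\right) + 956\right)^{2} = \left(\left(-31 + 0\right) + 956\right)^{2} = \left(-31 + 956\right)^{2} = 925^{2} = 855625$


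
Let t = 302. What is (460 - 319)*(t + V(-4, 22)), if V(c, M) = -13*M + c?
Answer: 1692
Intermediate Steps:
V(c, M) = c - 13*M
(460 - 319)*(t + V(-4, 22)) = (460 - 319)*(302 + (-4 - 13*22)) = 141*(302 + (-4 - 286)) = 141*(302 - 290) = 141*12 = 1692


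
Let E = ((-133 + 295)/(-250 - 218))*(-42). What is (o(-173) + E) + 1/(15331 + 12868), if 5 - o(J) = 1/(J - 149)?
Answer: 2306710585/118041014 ≈ 19.542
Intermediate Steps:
o(J) = 5 - 1/(-149 + J) (o(J) = 5 - 1/(J - 149) = 5 - 1/(-149 + J))
E = 189/13 (E = (162/(-468))*(-42) = (162*(-1/468))*(-42) = -9/26*(-42) = 189/13 ≈ 14.538)
(o(-173) + E) + 1/(15331 + 12868) = ((-746 + 5*(-173))/(-149 - 173) + 189/13) + 1/(15331 + 12868) = ((-746 - 865)/(-322) + 189/13) + 1/28199 = (-1/322*(-1611) + 189/13) + 1/28199 = (1611/322 + 189/13) + 1/28199 = 81801/4186 + 1/28199 = 2306710585/118041014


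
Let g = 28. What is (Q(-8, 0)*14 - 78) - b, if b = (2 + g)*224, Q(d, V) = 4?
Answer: -6742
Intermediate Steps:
b = 6720 (b = (2 + 28)*224 = 30*224 = 6720)
(Q(-8, 0)*14 - 78) - b = (4*14 - 78) - 1*6720 = (56 - 78) - 6720 = -22 - 6720 = -6742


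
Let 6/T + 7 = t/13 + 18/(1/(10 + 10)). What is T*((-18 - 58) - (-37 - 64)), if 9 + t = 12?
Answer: 975/2296 ≈ 0.42465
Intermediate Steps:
t = 3 (t = -9 + 12 = 3)
T = 39/2296 (T = 6/(-7 + (3/13 + 18/(1/(10 + 10)))) = 6/(-7 + (3*(1/13) + 18/(1/20))) = 6/(-7 + (3/13 + 18/(1/20))) = 6/(-7 + (3/13 + 18*20)) = 6/(-7 + (3/13 + 360)) = 6/(-7 + 4683/13) = 6/(4592/13) = 6*(13/4592) = 39/2296 ≈ 0.016986)
T*((-18 - 58) - (-37 - 64)) = 39*((-18 - 58) - (-37 - 64))/2296 = 39*(-76 - 1*(-101))/2296 = 39*(-76 + 101)/2296 = (39/2296)*25 = 975/2296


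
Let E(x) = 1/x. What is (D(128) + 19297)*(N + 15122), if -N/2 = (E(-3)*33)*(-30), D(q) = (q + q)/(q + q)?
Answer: 279087676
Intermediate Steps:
D(q) = 1 (D(q) = (2*q)/((2*q)) = (2*q)*(1/(2*q)) = 1)
N = -660 (N = -2*33/(-3)*(-30) = -2*(-1/3*33)*(-30) = -(-22)*(-30) = -2*330 = -660)
(D(128) + 19297)*(N + 15122) = (1 + 19297)*(-660 + 15122) = 19298*14462 = 279087676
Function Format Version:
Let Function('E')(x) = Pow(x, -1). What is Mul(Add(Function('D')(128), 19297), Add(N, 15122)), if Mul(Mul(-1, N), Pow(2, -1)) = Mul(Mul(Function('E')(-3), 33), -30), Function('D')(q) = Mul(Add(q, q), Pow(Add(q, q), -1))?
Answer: 279087676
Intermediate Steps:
Function('D')(q) = 1 (Function('D')(q) = Mul(Mul(2, q), Pow(Mul(2, q), -1)) = Mul(Mul(2, q), Mul(Rational(1, 2), Pow(q, -1))) = 1)
N = -660 (N = Mul(-2, Mul(Mul(Pow(-3, -1), 33), -30)) = Mul(-2, Mul(Mul(Rational(-1, 3), 33), -30)) = Mul(-2, Mul(-11, -30)) = Mul(-2, 330) = -660)
Mul(Add(Function('D')(128), 19297), Add(N, 15122)) = Mul(Add(1, 19297), Add(-660, 15122)) = Mul(19298, 14462) = 279087676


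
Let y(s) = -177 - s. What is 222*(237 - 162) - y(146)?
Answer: 16973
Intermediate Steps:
222*(237 - 162) - y(146) = 222*(237 - 162) - (-177 - 1*146) = 222*75 - (-177 - 146) = 16650 - 1*(-323) = 16650 + 323 = 16973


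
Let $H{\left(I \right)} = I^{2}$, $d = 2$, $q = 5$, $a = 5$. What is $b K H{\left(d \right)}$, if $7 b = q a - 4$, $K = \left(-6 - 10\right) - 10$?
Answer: $-312$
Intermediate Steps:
$K = -26$ ($K = -16 - 10 = -26$)
$b = 3$ ($b = \frac{5 \cdot 5 - 4}{7} = \frac{25 - 4}{7} = \frac{1}{7} \cdot 21 = 3$)
$b K H{\left(d \right)} = 3 \left(-26\right) 2^{2} = \left(-78\right) 4 = -312$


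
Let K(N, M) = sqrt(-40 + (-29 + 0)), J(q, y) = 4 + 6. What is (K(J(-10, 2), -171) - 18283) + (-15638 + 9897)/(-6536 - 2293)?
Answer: -161414866/8829 + I*sqrt(69) ≈ -18282.0 + 8.3066*I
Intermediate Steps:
J(q, y) = 10
K(N, M) = I*sqrt(69) (K(N, M) = sqrt(-40 - 29) = sqrt(-69) = I*sqrt(69))
(K(J(-10, 2), -171) - 18283) + (-15638 + 9897)/(-6536 - 2293) = (I*sqrt(69) - 18283) + (-15638 + 9897)/(-6536 - 2293) = (-18283 + I*sqrt(69)) - 5741/(-8829) = (-18283 + I*sqrt(69)) - 5741*(-1/8829) = (-18283 + I*sqrt(69)) + 5741/8829 = -161414866/8829 + I*sqrt(69)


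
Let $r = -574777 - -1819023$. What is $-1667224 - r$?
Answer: $-2911470$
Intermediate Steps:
$r = 1244246$ ($r = -574777 + 1819023 = 1244246$)
$-1667224 - r = -1667224 - 1244246 = -2911470$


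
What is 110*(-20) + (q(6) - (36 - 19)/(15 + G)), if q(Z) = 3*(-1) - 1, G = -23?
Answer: -17615/8 ≈ -2201.9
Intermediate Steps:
q(Z) = -4 (q(Z) = -3 - 1 = -4)
110*(-20) + (q(6) - (36 - 19)/(15 + G)) = 110*(-20) + (-4 - (36 - 19)/(15 - 23)) = -2200 + (-4 - 17/(-8)) = -2200 + (-4 - 17*(-1)/8) = -2200 + (-4 - 1*(-17/8)) = -2200 + (-4 + 17/8) = -2200 - 15/8 = -17615/8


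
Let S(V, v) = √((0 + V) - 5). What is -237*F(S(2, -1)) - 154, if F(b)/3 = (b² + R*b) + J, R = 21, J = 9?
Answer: -4420 - 14931*I*√3 ≈ -4420.0 - 25861.0*I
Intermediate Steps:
S(V, v) = √(-5 + V) (S(V, v) = √(V - 5) = √(-5 + V))
F(b) = 27 + 3*b² + 63*b (F(b) = 3*((b² + 21*b) + 9) = 3*(9 + b² + 21*b) = 27 + 3*b² + 63*b)
-237*F(S(2, -1)) - 154 = -237*(27 + 3*(√(-5 + 2))² + 63*√(-5 + 2)) - 154 = -237*(27 + 3*(√(-3))² + 63*√(-3)) - 154 = -237*(27 + 3*(I*√3)² + 63*(I*√3)) - 154 = -237*(27 + 3*(-3) + 63*I*√3) - 154 = -237*(27 - 9 + 63*I*√3) - 154 = -237*(18 + 63*I*√3) - 154 = (-4266 - 14931*I*√3) - 154 = -4420 - 14931*I*√3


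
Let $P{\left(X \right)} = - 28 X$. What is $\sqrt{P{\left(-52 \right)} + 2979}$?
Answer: $\sqrt{4435} \approx 66.596$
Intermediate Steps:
$\sqrt{P{\left(-52 \right)} + 2979} = \sqrt{\left(-28\right) \left(-52\right) + 2979} = \sqrt{1456 + 2979} = \sqrt{4435}$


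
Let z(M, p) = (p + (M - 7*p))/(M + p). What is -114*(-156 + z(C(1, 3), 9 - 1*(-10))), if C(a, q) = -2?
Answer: 315552/17 ≈ 18562.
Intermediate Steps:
z(M, p) = (M - 6*p)/(M + p) (z(M, p) = (p + (M - 7*p))/(M + p) = (M - 6*p)/(M + p))
-114*(-156 + z(C(1, 3), 9 - 1*(-10))) = -114*(-156 + (-2 - 6*(9 - 1*(-10)))/(-2 + (9 - 1*(-10)))) = -114*(-156 + (-2 - 6*(9 + 10))/(-2 + (9 + 10))) = -114*(-156 + (-2 - 6*19)/(-2 + 19)) = -114*(-156 + (-2 - 114)/17) = -114*(-156 + (1/17)*(-116)) = -114*(-156 - 116/17) = -114*(-2768/17) = 315552/17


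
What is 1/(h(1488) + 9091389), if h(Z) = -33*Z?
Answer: 1/9042285 ≈ 1.1059e-7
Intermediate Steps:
1/(h(1488) + 9091389) = 1/(-33*1488 + 9091389) = 1/(-49104 + 9091389) = 1/9042285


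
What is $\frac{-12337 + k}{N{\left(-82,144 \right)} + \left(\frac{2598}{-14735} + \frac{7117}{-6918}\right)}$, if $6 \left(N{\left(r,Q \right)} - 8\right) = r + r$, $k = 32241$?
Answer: $- \frac{676316224640}{697872913} \approx -969.11$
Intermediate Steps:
$N{\left(r,Q \right)} = 8 + \frac{r}{3}$ ($N{\left(r,Q \right)} = 8 + \frac{r + r}{6} = 8 + \frac{2 r}{6} = 8 + \frac{r}{3}$)
$\frac{-12337 + k}{N{\left(-82,144 \right)} + \left(\frac{2598}{-14735} + \frac{7117}{-6918}\right)} = \frac{-12337 + 32241}{\left(8 + \frac{1}{3} \left(-82\right)\right) + \left(\frac{2598}{-14735} + \frac{7117}{-6918}\right)} = \frac{19904}{\left(8 - \frac{82}{3}\right) + \left(2598 \left(- \frac{1}{14735}\right) + 7117 \left(- \frac{1}{6918}\right)\right)} = \frac{19904}{- \frac{58}{3} - \frac{122841959}{101936730}} = \frac{19904}{- \frac{697872913}{33978910}} = 19904 \left(- \frac{33978910}{697872913}\right) = - \frac{676316224640}{697872913}$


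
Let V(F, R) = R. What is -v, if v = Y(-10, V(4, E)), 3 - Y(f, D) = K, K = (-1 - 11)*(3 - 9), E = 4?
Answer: 69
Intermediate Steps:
K = 72 (K = -12*(-6) = 72)
Y(f, D) = -69 (Y(f, D) = 3 - 1*72 = 3 - 72 = -69)
v = -69
-v = -1*(-69) = 69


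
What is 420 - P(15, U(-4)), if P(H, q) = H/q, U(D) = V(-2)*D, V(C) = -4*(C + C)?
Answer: 26895/64 ≈ 420.23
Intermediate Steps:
V(C) = -8*C
U(D) = 16*D (U(D) = (-8*(-2))*D = 16*D)
420 - P(15, U(-4)) = 420 - 15/(16*(-4)) = 420 - 15/(-64) = 420 - 15*(-1)/64 = 420 - 1*(-15/64) = 420 + 15/64 = 26895/64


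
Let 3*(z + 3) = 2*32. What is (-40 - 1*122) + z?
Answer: -431/3 ≈ -143.67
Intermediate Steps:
z = 55/3 (z = -3 + (2*32)/3 = -3 + (⅓)*64 = -3 + 64/3 = 55/3 ≈ 18.333)
(-40 - 1*122) + z = (-40 - 1*122) + 55/3 = (-40 - 122) + 55/3 = -162 + 55/3 = -431/3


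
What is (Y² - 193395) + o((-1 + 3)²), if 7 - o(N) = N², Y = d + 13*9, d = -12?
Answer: -182379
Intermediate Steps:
Y = 105 (Y = -12 + 13*9 = -12 + 117 = 105)
o(N) = 7 - N²
(Y² - 193395) + o((-1 + 3)²) = (105² - 193395) + (7 - ((-1 + 3)²)²) = (11025 - 193395) + (7 - (2²)²) = -182370 + (7 - 1*4²) = -182370 + (7 - 1*16) = -182370 + (7 - 16) = -182370 - 9 = -182379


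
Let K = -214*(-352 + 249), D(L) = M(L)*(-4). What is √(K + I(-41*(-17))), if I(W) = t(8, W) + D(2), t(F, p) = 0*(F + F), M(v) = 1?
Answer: √22038 ≈ 148.45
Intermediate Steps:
D(L) = -4 (D(L) = 1*(-4) = -4)
t(F, p) = 0 (t(F, p) = 0*(2*F) = 0)
K = 22042 (K = -214*(-103) = 22042)
I(W) = -4 (I(W) = 0 - 4 = -4)
√(K + I(-41*(-17))) = √(22042 - 4) = √22038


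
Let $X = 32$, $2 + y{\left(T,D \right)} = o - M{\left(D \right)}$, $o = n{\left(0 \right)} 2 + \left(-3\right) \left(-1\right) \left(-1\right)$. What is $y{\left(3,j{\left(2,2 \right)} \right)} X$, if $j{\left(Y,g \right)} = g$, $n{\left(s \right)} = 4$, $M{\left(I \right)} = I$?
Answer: $32$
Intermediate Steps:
$o = 5$ ($o = 4 \cdot 2 + \left(-3\right) \left(-1\right) \left(-1\right) = 8 + 3 \left(-1\right) = 8 - 3 = 5$)
$y{\left(T,D \right)} = 3 - D$ ($y{\left(T,D \right)} = -2 - \left(-5 + D\right) = 3 - D$)
$y{\left(3,j{\left(2,2 \right)} \right)} X = \left(3 - 2\right) 32 = 1 \cdot 32 = 32$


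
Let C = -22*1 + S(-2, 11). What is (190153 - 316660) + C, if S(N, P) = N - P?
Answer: -126542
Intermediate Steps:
C = -35 (C = -22*1 + (-2 - 1*11) = -22 + (-2 - 11) = -22 - 13 = -35)
(190153 - 316660) + C = (190153 - 316660) - 35 = -126507 - 35 = -126542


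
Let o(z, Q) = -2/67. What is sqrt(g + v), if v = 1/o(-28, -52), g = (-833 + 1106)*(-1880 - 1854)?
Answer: I*sqrt(4077662)/2 ≈ 1009.7*I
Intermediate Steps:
g = -1019382 (g = 273*(-3734) = -1019382)
o(z, Q) = -2/67 (o(z, Q) = -2*1/67 = -2/67)
v = -67/2 (v = 1/(-2/67) = -67/2 ≈ -33.500)
sqrt(g + v) = sqrt(-1019382 - 67/2) = sqrt(-2038831/2) = I*sqrt(4077662)/2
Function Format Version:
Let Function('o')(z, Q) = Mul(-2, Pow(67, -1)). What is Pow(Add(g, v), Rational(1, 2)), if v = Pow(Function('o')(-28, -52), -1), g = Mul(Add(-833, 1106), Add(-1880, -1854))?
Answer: Mul(Rational(1, 2), I, Pow(4077662, Rational(1, 2))) ≈ Mul(1009.7, I)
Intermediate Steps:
g = -1019382 (g = Mul(273, -3734) = -1019382)
Function('o')(z, Q) = Rational(-2, 67) (Function('o')(z, Q) = Mul(-2, Rational(1, 67)) = Rational(-2, 67))
v = Rational(-67, 2) (v = Pow(Rational(-2, 67), -1) = Rational(-67, 2) ≈ -33.500)
Pow(Add(g, v), Rational(1, 2)) = Pow(Add(-1019382, Rational(-67, 2)), Rational(1, 2)) = Pow(Rational(-2038831, 2), Rational(1, 2)) = Mul(Rational(1, 2), I, Pow(4077662, Rational(1, 2)))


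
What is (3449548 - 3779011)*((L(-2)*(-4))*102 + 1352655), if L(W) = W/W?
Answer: -445515353361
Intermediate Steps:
L(W) = 1
(3449548 - 3779011)*((L(-2)*(-4))*102 + 1352655) = (3449548 - 3779011)*((1*(-4))*102 + 1352655) = -329463*(-4*102 + 1352655) = -329463*(-408 + 1352655) = -329463*1352247 = -445515353361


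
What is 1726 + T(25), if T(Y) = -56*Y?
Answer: 326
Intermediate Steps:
1726 + T(25) = 1726 - 56*25 = 1726 - 1400 = 326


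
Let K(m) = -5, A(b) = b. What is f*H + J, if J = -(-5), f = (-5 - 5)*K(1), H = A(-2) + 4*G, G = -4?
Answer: -895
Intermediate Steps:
H = -18 (H = -2 + 4*(-4) = -2 - 16 = -18)
f = 50 (f = (-5 - 5)*(-5) = -10*(-5) = 50)
J = 5 (J = -1*(-5) = 5)
f*H + J = 50*(-18) + 5 = -900 + 5 = -895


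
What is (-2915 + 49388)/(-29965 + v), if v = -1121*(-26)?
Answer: -2213/39 ≈ -56.744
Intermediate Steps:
v = 29146
(-2915 + 49388)/(-29965 + v) = (-2915 + 49388)/(-29965 + 29146) = 46473/(-819) = 46473*(-1/819) = -2213/39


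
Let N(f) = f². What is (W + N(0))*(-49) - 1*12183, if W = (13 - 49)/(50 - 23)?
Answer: -36353/3 ≈ -12118.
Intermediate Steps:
W = -4/3 (W = -36/27 = -36*1/27 = -4/3 ≈ -1.3333)
(W + N(0))*(-49) - 1*12183 = (-4/3 + 0²)*(-49) - 1*12183 = (-4/3 + 0)*(-49) - 12183 = -4/3*(-49) - 12183 = 196/3 - 12183 = -36353/3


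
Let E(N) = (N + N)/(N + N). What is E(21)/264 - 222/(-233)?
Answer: 58841/61512 ≈ 0.95658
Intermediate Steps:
E(N) = 1 (E(N) = (2*N)/((2*N)) = (2*N)*(1/(2*N)) = 1)
E(21)/264 - 222/(-233) = 1/264 - 222/(-233) = 1*(1/264) - 222*(-1/233) = 1/264 + 222/233 = 58841/61512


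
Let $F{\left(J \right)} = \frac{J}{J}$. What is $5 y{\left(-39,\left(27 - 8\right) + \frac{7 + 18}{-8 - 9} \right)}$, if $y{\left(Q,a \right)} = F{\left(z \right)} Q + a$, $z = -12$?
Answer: $- \frac{1825}{17} \approx -107.35$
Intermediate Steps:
$F{\left(J \right)} = 1$
$y{\left(Q,a \right)} = Q + a$ ($y{\left(Q,a \right)} = 1 Q + a = Q + a$)
$5 y{\left(-39,\left(27 - 8\right) + \frac{7 + 18}{-8 - 9} \right)} = 5 \left(-39 + \left(\left(27 - 8\right) + \frac{7 + 18}{-8 - 9}\right)\right) = 5 \left(-39 + \left(19 + \frac{25}{-17}\right)\right) = 5 \left(-39 + \left(19 + 25 \left(- \frac{1}{17}\right)\right)\right) = 5 \left(-39 + \left(19 - \frac{25}{17}\right)\right) = 5 \left(-39 + \frac{298}{17}\right) = 5 \left(- \frac{365}{17}\right) = - \frac{1825}{17}$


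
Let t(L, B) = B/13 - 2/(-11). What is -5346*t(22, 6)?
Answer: -44712/13 ≈ -3439.4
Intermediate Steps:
t(L, B) = 2/11 + B/13 (t(L, B) = B*(1/13) - 2*(-1/11) = B/13 + 2/11 = 2/11 + B/13)
-5346*t(22, 6) = -5346*(2/11 + (1/13)*6) = -5346*(2/11 + 6/13) = -5346*92/143 = -44712/13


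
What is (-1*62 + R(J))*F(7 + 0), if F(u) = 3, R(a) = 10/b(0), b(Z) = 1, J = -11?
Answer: -156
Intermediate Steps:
R(a) = 10 (R(a) = 10/1 = 10*1 = 10)
(-1*62 + R(J))*F(7 + 0) = (-1*62 + 10)*3 = (-62 + 10)*3 = -52*3 = -156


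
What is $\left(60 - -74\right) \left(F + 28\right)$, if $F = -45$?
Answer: $-2278$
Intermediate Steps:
$\left(60 - -74\right) \left(F + 28\right) = \left(60 - -74\right) \left(-45 + 28\right) = \left(60 + 74\right) \left(-17\right) = 134 \left(-17\right) = -2278$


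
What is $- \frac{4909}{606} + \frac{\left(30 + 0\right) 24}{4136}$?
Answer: $- \frac{2483413}{313302} \approx -7.9266$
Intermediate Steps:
$- \frac{4909}{606} + \frac{\left(30 + 0\right) 24}{4136} = \left(-4909\right) \frac{1}{606} + 30 \cdot 24 \cdot \frac{1}{4136} = - \frac{4909}{606} + 720 \cdot \frac{1}{4136} = - \frac{4909}{606} + \frac{90}{517} = - \frac{2483413}{313302}$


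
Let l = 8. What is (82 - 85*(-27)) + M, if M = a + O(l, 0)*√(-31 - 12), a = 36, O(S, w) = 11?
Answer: 2413 + 11*I*√43 ≈ 2413.0 + 72.132*I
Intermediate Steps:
M = 36 + 11*I*√43 (M = 36 + 11*√(-31 - 12) = 36 + 11*√(-43) = 36 + 11*(I*√43) = 36 + 11*I*√43 ≈ 36.0 + 72.132*I)
(82 - 85*(-27)) + M = (82 - 85*(-27)) + (36 + 11*I*√43) = (82 + 2295) + (36 + 11*I*√43) = 2377 + (36 + 11*I*√43) = 2413 + 11*I*√43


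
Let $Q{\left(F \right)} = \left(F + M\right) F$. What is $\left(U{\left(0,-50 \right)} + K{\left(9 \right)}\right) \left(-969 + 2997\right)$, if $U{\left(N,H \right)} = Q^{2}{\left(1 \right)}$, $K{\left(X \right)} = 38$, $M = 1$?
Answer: $85176$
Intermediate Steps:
$Q{\left(F \right)} = F \left(1 + F\right)$ ($Q{\left(F \right)} = \left(F + 1\right) F = \left(1 + F\right) F = F \left(1 + F\right)$)
$U{\left(N,H \right)} = 4$ ($U{\left(N,H \right)} = \left(1 \left(1 + 1\right)\right)^{2} = \left(1 \cdot 2\right)^{2} = 2^{2} = 4$)
$\left(U{\left(0,-50 \right)} + K{\left(9 \right)}\right) \left(-969 + 2997\right) = \left(4 + 38\right) \left(-969 + 2997\right) = 42 \cdot 2028 = 85176$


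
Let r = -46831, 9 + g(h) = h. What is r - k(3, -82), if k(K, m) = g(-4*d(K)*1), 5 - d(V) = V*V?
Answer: -46838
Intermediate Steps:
d(V) = 5 - V² (d(V) = 5 - V*V = 5 - V²)
g(h) = -9 + h
k(K, m) = -29 + 4*K² (k(K, m) = -9 - 4*(5 - K²)*1 = -9 + (-20 + 4*K²)*1 = -9 + (-20 + 4*K²) = -29 + 4*K²)
r - k(3, -82) = -46831 - (-29 + 4*3²) = -46831 - (-29 + 4*9) = -46831 - (-29 + 36) = -46831 - 1*7 = -46831 - 7 = -46838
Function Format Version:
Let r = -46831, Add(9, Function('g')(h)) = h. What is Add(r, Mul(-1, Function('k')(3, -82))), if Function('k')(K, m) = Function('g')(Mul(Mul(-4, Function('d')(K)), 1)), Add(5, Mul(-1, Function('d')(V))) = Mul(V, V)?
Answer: -46838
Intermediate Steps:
Function('d')(V) = Add(5, Mul(-1, Pow(V, 2))) (Function('d')(V) = Add(5, Mul(-1, Mul(V, V))) = Add(5, Mul(-1, Pow(V, 2))))
Function('g')(h) = Add(-9, h)
Function('k')(K, m) = Add(-29, Mul(4, Pow(K, 2))) (Function('k')(K, m) = Add(-9, Mul(Mul(-4, Add(5, Mul(-1, Pow(K, 2)))), 1)) = Add(-9, Mul(Add(-20, Mul(4, Pow(K, 2))), 1)) = Add(-9, Add(-20, Mul(4, Pow(K, 2)))) = Add(-29, Mul(4, Pow(K, 2))))
Add(r, Mul(-1, Function('k')(3, -82))) = Add(-46831, Mul(-1, Add(-29, Mul(4, Pow(3, 2))))) = Add(-46831, Mul(-1, Add(-29, Mul(4, 9)))) = Add(-46831, Mul(-1, Add(-29, 36))) = Add(-46831, Mul(-1, 7)) = Add(-46831, -7) = -46838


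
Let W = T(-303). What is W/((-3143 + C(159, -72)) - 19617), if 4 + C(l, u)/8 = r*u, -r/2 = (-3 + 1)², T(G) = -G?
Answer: -303/18184 ≈ -0.016663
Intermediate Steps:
r = -8 (r = -2*(-3 + 1)² = -2*(-2)² = -2*4 = -8)
C(l, u) = -32 - 64*u (C(l, u) = -32 + 8*(-8*u) = -32 - 64*u)
W = 303 (W = -1*(-303) = 303)
W/((-3143 + C(159, -72)) - 19617) = 303/((-3143 + (-32 - 64*(-72))) - 19617) = 303/((-3143 + (-32 + 4608)) - 19617) = 303/((-3143 + 4576) - 19617) = 303/(1433 - 19617) = 303/(-18184) = 303*(-1/18184) = -303/18184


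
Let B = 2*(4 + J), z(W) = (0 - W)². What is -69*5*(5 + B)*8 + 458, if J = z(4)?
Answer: -123742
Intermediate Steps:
z(W) = W² (z(W) = (-W)² = W²)
J = 16 (J = 4² = 16)
B = 40 (B = 2*(4 + 16) = 2*20 = 40)
-69*5*(5 + B)*8 + 458 = -69*5*(5 + 40)*8 + 458 = -69*5*45*8 + 458 = -15525*8 + 458 = -69*1800 + 458 = -124200 + 458 = -123742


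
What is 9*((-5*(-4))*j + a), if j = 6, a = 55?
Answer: 1575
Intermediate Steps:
9*((-5*(-4))*j + a) = 9*(-5*(-4)*6 + 55) = 9*(20*6 + 55) = 9*(120 + 55) = 9*175 = 1575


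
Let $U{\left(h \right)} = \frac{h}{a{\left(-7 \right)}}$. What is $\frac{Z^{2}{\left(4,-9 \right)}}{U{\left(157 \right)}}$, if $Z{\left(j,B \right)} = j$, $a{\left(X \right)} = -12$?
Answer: $- \frac{192}{157} \approx -1.2229$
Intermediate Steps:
$U{\left(h \right)} = - \frac{h}{12}$ ($U{\left(h \right)} = \frac{h}{-12} = h \left(- \frac{1}{12}\right) = - \frac{h}{12}$)
$\frac{Z^{2}{\left(4,-9 \right)}}{U{\left(157 \right)}} = \frac{4^{2}}{\left(- \frac{1}{12}\right) 157} = \frac{16}{- \frac{157}{12}} = 16 \left(- \frac{12}{157}\right) = - \frac{192}{157}$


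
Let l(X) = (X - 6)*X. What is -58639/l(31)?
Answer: -58639/775 ≈ -75.663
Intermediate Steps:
l(X) = X*(-6 + X) (l(X) = (-6 + X)*X = X*(-6 + X))
-58639/l(31) = -58639*1/(31*(-6 + 31)) = -58639/(31*25) = -58639/775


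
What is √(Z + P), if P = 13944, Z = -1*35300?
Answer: 2*I*√5339 ≈ 146.14*I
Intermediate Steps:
Z = -35300
√(Z + P) = √(-35300 + 13944) = √(-21356) = 2*I*√5339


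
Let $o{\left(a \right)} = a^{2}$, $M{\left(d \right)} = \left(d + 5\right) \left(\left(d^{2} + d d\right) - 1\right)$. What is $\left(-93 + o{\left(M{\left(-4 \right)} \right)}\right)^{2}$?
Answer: $753424$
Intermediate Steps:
$M{\left(d \right)} = \left(-1 + 2 d^{2}\right) \left(5 + d\right)$ ($M{\left(d \right)} = \left(5 + d\right) \left(\left(d^{2} + d^{2}\right) - 1\right) = \left(5 + d\right) \left(2 d^{2} - 1\right) = \left(5 + d\right) \left(-1 + 2 d^{2}\right) = \left(-1 + 2 d^{2}\right) \left(5 + d\right)$)
$\left(-93 + o{\left(M{\left(-4 \right)} \right)}\right)^{2} = \left(-93 + \left(-5 - -4 + 2 \left(-4\right)^{3} + 10 \left(-4\right)^{2}\right)^{2}\right)^{2} = \left(-93 + \left(-5 + 4 + 2 \left(-64\right) + 10 \cdot 16\right)^{2}\right)^{2} = \left(-93 + \left(-5 + 4 - 128 + 160\right)^{2}\right)^{2} = \left(-93 + 31^{2}\right)^{2} = \left(-93 + 961\right)^{2} = 868^{2} = 753424$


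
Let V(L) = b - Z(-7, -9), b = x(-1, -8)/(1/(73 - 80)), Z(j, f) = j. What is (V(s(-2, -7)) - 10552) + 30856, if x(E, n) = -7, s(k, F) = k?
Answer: 20360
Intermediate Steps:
b = 49 (b = -7/(1/(73 - 80)) = -7/(1/(-7)) = -7/(-⅐) = -7*(-7) = 49)
V(L) = 56 (V(L) = 49 - 1*(-7) = 49 + 7 = 56)
(V(s(-2, -7)) - 10552) + 30856 = (56 - 10552) + 30856 = -10496 + 30856 = 20360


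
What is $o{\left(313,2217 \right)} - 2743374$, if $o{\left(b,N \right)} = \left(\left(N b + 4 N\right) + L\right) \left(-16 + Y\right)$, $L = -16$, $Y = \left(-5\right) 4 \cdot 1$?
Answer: $-28043202$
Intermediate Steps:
$Y = -20$ ($Y = \left(-20\right) 1 = -20$)
$o{\left(b,N \right)} = 576 - 144 N - 36 N b$ ($o{\left(b,N \right)} = \left(\left(N b + 4 N\right) - 16\right) \left(-16 - 20\right) = \left(\left(4 N + N b\right) - 16\right) \left(-36\right) = \left(-16 + 4 N + N b\right) \left(-36\right) = 576 - 144 N - 36 N b$)
$o{\left(313,2217 \right)} - 2743374 = \left(576 - 319248 - 79812 \cdot 313\right) - 2743374 = \left(576 - 319248 - 24981156\right) - 2743374 = -25299828 - 2743374 = -28043202$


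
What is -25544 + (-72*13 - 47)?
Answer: -26527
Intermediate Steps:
-25544 + (-72*13 - 47) = -25544 + (-936 - 47) = -25544 - 983 = -26527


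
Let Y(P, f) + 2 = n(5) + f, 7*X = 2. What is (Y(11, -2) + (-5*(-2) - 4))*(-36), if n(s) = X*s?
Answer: -864/7 ≈ -123.43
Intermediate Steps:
X = 2/7 (X = (⅐)*2 = 2/7 ≈ 0.28571)
n(s) = 2*s/7
Y(P, f) = -4/7 + f (Y(P, f) = -2 + ((2/7)*5 + f) = -2 + (10/7 + f) = -4/7 + f)
(Y(11, -2) + (-5*(-2) - 4))*(-36) = ((-4/7 - 2) + (-5*(-2) - 4))*(-36) = (-18/7 + (10 - 4))*(-36) = (-18/7 + 6)*(-36) = (24/7)*(-36) = -864/7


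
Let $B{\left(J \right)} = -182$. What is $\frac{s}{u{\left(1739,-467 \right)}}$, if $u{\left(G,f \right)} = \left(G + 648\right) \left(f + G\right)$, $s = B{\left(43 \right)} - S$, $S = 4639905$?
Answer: $- \frac{4640087}{3036264} \approx -1.5282$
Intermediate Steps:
$s = -4640087$ ($s = -182 - 4639905 = -4640087$)
$u{\left(G,f \right)} = \left(648 + G\right) \left(G + f\right)$
$\frac{s}{u{\left(1739,-467 \right)}} = - \frac{4640087}{1739^{2} + 648 \cdot 1739 + 648 \left(-467\right) + 1739 \left(-467\right)} = - \frac{4640087}{3024121 + 1126872 - 302616 - 812113} = - \frac{4640087}{3036264}$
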